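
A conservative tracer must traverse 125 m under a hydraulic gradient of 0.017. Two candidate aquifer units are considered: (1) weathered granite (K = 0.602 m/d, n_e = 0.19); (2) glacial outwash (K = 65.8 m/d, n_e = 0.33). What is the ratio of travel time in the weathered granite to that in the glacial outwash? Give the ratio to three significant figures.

Unit 1 (weathered granite): v = 0.602×0.017/0.19 = 0.05386 m/d, t = 125/0.05386 = 2321 d
Unit 2 (glacial outwash): v = 65.8×0.017/0.33 = 3.390 m/d, t = 125/3.390 = 36.88 d
t(weathered granite) / t(glacial outwash) = 2321/36.88 = 62.9

62.9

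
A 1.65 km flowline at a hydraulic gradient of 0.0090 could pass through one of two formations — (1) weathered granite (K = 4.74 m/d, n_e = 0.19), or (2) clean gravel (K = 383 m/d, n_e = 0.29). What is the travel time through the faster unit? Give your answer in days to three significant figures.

139 days

Unit 1 (weathered granite): v = 4.74×0.0090/0.19 = 0.2245 m/d, t = 1650/0.2245 = 7349 d
Unit 2 (clean gravel): v = 383×0.0090/0.29 = 11.89 m/d, t = 1650/11.89 = 138.8 d
Faster unit: t = 139 d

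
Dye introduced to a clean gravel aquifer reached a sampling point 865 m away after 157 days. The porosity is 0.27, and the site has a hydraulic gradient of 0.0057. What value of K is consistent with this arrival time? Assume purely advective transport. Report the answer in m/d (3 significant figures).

261 m/d

v = L / t = 865 / 157 = 5.510 m/d
K = v · n / i = 5.510 × 0.27 / 0.0057 = 261 m/d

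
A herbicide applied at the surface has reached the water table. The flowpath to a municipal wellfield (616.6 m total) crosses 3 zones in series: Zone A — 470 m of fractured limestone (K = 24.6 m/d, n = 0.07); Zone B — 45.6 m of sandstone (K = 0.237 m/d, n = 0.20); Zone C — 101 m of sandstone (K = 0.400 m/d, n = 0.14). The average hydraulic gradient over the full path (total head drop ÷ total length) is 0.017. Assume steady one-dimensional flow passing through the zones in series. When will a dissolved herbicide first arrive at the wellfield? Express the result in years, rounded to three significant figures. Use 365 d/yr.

6.81 years

Steady 1-D flow in series ⇒ the Darcy flux q is identical in every zone and the zone head losses add (resistances L/K in series).
Σ(L/K) = 470/24.6 + 45.6/0.237 + 101/0.400 = 19.11 + 192.4 + 252.5 = 464.0 d
K_eq = L_total / Σ(L/K) = 616.6 / 464.0 = 1.329 m/d
q = K_eq · i = 1.329 × 0.017 = 0.02259 m/d (same in every zone)
Zone A: v = q/n = 0.02259/0.07 = 0.3227 m/d → t_A = 470/0.3227 = 1456 d
Zone B: v = q/n = 0.02259/0.20 = 0.1130 m/d → t_B = 45.6/0.1130 = 403.7 d
Zone C: v = q/n = 0.02259/0.14 = 0.1614 m/d → t_C = 101/0.1614 = 625.9 d
Total t = 1456 + 403.7 + 625.9 = 2486 d
   = 2486 / 365 = 6.81 yr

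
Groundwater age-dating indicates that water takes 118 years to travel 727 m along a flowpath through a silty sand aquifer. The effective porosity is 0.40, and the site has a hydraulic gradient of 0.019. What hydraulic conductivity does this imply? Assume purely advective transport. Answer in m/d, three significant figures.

0.355 m/d

t = 118 years = 43070 d
v = L / t = 727 / 43070 = 0.01688 m/d
K = v · n / i = 0.01688 × 0.40 / 0.019 = 0.355 m/d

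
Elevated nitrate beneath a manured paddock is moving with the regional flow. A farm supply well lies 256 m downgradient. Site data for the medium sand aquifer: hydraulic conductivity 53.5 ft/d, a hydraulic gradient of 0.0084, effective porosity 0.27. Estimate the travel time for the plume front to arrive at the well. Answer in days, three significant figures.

K = 53.5 ft/d × 0.3048 = 16.31 m/d
Darcy flux q = K·i = 16.31 × 0.0084 = 0.1370 m/d
v = Ki/n = 16.31·0.0084/0.27 = 0.5073 m/d
t = L / v = 256 / 0.5073 = 504.6 d

505 days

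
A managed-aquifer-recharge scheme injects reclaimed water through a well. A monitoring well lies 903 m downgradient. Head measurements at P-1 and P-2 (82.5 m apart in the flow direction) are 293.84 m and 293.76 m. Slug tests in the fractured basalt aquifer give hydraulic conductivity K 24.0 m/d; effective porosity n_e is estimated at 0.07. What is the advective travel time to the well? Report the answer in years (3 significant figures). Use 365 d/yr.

7.44 years

Hydraulic gradient i = (293.84 − 293.76) / 82.5 = 0.08 / 82.5 = 9.697e-4
q = Ki = 24.0 × 9.697e-4 = 0.02327 m/d
v_s = q/n_e = 0.02327/0.07 = 0.3325 m/d
t = L / v = 903 / 0.3325 = 2716 d
   = 2716 / 365 = 7.44 yr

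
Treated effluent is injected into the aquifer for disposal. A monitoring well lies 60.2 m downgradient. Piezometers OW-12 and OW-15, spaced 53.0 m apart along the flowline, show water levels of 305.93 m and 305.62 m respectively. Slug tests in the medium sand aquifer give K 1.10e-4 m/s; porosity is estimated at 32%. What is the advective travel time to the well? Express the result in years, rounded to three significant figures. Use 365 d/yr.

0.949 years

Hydraulic gradient i = (305.93 − 305.62) / 53.0 = 0.31 / 53.0 = 0.005849
K = 1.10e-4 m/s × 86400 s/d = 9.504 m/d
Specific discharge q = 9.504 × 0.005849 = 0.05559 m/d
Seepage velocity v = q / n = 0.05559 / 0.32 = 0.1737 m/d
t = L / v = 60.2 / 0.1737 = 346.5 d
   = 346.5 / 365 = 0.949 yr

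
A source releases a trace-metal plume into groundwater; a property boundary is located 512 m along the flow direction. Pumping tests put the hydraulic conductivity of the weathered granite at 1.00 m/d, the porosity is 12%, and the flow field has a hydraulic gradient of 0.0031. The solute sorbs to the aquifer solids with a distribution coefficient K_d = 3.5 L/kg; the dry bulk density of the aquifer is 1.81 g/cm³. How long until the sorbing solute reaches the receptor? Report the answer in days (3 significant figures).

q = Ki = 1.00 × 0.0031 = 0.003100 m/d
v = Ki/n = 1.00·0.0031/0.12 = 0.02583 m/d
Retardation R = 1 + ρ_b·K_d/n = 1 + 1.81×3.5/0.12 = 53.79
Contaminant velocity v_c = v/R = 0.02583/53.79 = 4.802e-4 m/d
t = L/v_c = 512/4.802e-4 = 1.066e6 d

1.07e6 days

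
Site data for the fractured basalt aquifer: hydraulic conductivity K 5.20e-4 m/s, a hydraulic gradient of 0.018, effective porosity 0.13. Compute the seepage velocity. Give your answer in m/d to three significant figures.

K = 5.20e-4 m/s × 86400 s/d = 44.93 m/d
Darcy flux q = K·i = 44.93 × 0.018 = 0.8087 m/d
v = Ki/n = 44.93·0.018/0.13 = 6.221 m/d

6.22 m/d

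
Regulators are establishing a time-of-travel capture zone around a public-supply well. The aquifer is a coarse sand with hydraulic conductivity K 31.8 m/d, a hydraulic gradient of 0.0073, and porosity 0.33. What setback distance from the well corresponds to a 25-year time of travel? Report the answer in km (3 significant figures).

Specific discharge q = 31.8 × 0.0073 = 0.2321 m/d
v = Ki/n = 31.8·0.0073/0.33 = 0.7035 m/d
T = 25 yr × 365 = 9125 d
L = v × T = 0.7035 × 9125 = 6419 m
   = 6.42 km

6.42 km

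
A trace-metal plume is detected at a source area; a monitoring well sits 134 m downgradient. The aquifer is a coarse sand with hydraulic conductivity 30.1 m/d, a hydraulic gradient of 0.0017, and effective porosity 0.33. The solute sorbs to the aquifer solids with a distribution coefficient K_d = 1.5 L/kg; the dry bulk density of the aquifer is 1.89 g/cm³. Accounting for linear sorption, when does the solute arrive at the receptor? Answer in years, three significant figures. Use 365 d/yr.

q = Ki = 30.1 × 0.0017 = 0.05117 m/d
v_s = q/n_e = 0.05117/0.33 = 0.1551 m/d
Retardation R = 1 + ρ_b·K_d/n = 1 + 1.89×1.5/0.33 = 9.591
Contaminant velocity v_c = v/R = 0.1551/9.591 = 0.01617 m/d
t = L/v_c = 134/0.01617 = 8288 d
   = 8288/365 = 22.7 yr

22.7 years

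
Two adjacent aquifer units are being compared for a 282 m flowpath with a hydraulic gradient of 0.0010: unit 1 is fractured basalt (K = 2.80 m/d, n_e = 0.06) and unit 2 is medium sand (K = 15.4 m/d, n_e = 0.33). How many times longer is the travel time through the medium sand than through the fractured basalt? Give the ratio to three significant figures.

1.00

Unit 1 (fractured basalt): v = 2.80×0.0010/0.06 = 0.04667 m/d, t = 282/0.04667 = 6043 d
Unit 2 (medium sand): v = 15.4×0.0010/0.33 = 0.04667 m/d, t = 282/0.04667 = 6043 d
t(medium sand) / t(fractured basalt) = 6043/6043 = 1.00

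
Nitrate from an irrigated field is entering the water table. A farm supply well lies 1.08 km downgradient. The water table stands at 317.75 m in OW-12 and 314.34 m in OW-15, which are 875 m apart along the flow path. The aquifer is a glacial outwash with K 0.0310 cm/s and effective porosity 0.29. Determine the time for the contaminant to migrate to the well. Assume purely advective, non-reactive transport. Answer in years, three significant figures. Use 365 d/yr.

Hydraulic gradient i = (317.75 − 314.34) / 875 = 3.41 / 875 = 0.003897
K = 0.0310 cm/s × 864 = 26.78 m/d
Darcy flux q = K·i = 26.78 × 0.003897 = 0.1044 m/d
v_s = q/n_e = 0.1044/0.29 = 0.3599 m/d
L = 1.08 km = 1080 m
t = L / v = 1080 / 0.3599 = 3001 d
   = 3001 / 365 = 8.22 yr

8.22 years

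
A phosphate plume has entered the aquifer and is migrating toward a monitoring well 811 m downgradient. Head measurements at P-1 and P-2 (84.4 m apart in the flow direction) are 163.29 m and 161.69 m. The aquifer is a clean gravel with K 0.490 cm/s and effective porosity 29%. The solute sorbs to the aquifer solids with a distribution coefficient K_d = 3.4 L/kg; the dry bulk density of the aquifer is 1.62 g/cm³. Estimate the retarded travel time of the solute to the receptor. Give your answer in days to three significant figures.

Hydraulic gradient i = (163.29 − 161.69) / 84.4 = 1.60 / 84.4 = 0.01896
K = 0.490 cm/s × 864 = 423.4 m/d
Specific discharge q = 423.4 × 0.01896 = 8.026 m/d
v_s = q/n_e = 8.026/0.29 = 27.68 m/d
Retardation R = 1 + ρ_b·K_d/n = 1 + 1.62×3.4/0.29 = 19.99
Contaminant velocity v_c = v/R = 27.68/19.99 = 1.384 m/d
t = L/v_c = 811/1.384 = 585.9 d

586 days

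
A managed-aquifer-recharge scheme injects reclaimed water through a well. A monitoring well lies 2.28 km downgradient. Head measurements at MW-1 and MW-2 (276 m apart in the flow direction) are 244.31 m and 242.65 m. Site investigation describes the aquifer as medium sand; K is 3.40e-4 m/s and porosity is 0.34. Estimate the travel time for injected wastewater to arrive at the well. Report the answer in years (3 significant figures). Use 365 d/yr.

Hydraulic gradient i = (244.31 − 242.65) / 276 = 1.66 / 276 = 0.006014
K = 3.40e-4 m/s × 86400 s/d = 29.38 m/d
q = Ki = 29.38 × 0.006014 = 0.1767 m/d
v_s = q/n_e = 0.1767/0.34 = 0.5197 m/d
L = 2.28 km = 2280 m
t = L / v = 2280 / 0.5197 = 4388 d
   = 4388 / 365 = 12.0 yr

12.0 years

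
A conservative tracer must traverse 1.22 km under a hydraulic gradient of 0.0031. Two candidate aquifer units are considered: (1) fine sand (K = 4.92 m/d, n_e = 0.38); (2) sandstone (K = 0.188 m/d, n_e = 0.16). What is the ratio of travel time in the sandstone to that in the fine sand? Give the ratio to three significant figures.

11.0

Unit 1 (fine sand): v = 4.92×0.0031/0.38 = 0.04014 m/d, t = 1220/0.04014 = 30400 d
Unit 2 (sandstone): v = 0.188×0.0031/0.16 = 0.003643 m/d, t = 1220/0.003643 = 334900 d
t(sandstone) / t(fine sand) = 334900/30400 = 11.0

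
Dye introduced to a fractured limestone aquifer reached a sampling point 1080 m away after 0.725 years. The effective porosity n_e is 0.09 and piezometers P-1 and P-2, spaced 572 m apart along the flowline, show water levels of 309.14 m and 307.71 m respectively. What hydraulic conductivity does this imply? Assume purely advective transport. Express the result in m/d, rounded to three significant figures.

Hydraulic gradient i = (309.14 − 307.71) / 572 = 1.43 / 572 = 0.002500
t = 0.725 years = 264.6 d
v = L / t = 1080 / 264.6 = 4.081 m/d
K = v · n / i = 4.081 × 0.09 / 0.002500 = 147 m/d

147 m/d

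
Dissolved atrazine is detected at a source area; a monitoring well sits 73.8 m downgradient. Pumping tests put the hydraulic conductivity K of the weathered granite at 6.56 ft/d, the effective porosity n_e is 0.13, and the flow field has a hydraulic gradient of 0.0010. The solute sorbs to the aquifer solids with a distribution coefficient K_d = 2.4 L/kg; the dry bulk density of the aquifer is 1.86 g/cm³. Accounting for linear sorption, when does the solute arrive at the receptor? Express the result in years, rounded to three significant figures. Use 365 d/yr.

K = 6.56 ft/d × 0.3048 = 1.999 m/d
Darcy flux q = K·i = 1.999 × 0.0010 = 0.001999 m/d
Seepage velocity v = q / n = 0.001999 / 0.13 = 0.01538 m/d
Retardation R = 1 + ρ_b·K_d/n = 1 + 1.86×2.4/0.13 = 35.34
Contaminant velocity v_c = v/R = 0.01538/35.34 = 4.352e-4 m/d
t = L/v_c = 73.8/4.352e-4 = 169600 d
   = 169600/365 = 465 yr

465 years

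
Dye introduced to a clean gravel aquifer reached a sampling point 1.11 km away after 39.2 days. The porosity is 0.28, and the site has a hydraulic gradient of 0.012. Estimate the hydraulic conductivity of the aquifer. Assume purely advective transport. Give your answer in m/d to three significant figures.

L = 1.11 km = 1110 m
v = L / t = 1110 / 39.2 = 28.32 m/d
K = v · n / i = 28.32 × 0.28 / 0.012 = 661 m/d

661 m/d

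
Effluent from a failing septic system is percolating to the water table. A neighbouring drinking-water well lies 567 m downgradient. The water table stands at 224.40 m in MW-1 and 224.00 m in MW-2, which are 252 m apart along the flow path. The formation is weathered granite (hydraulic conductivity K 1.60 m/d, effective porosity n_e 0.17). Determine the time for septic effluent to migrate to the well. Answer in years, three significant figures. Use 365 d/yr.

104 years

Hydraulic gradient i = (224.40 − 224.00) / 252 = 0.40 / 252 = 0.001587
Darcy flux q = K·i = 1.60 × 0.001587 = 0.002540 m/d
v = Ki/n = 1.60·0.001587/0.17 = 0.01494 m/d
t = L / v = 567 / 0.01494 = 37950 d
   = 37950 / 365 = 104 yr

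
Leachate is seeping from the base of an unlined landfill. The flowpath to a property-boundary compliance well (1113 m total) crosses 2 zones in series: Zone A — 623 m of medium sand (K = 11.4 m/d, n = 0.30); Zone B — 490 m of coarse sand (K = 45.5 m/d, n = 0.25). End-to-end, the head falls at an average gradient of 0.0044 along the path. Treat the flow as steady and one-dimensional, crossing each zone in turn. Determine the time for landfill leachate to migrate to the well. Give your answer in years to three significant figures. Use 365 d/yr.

11.3 years

Continuity: the same q passes through each zone, so ΔH = q·Σ(L_j/K_j) — the zones act as resistances in series.
Σ(L/K) = 623/11.4 + 490/45.5 = 54.65 + 10.77 = 65.42 d
K_eq = L_total / Σ(L/K) = 1113 / 65.42 = 17.01 m/d
q = K_eq · i = 17.01 × 0.0044 = 0.07486 m/d (same in every zone)
Zone A: v = q/n = 0.07486/0.30 = 0.2495 m/d → t_A = 623/0.2495 = 2497 d
Zone B: v = q/n = 0.07486/0.25 = 0.2994 m/d → t_B = 490/0.2994 = 1636 d
Total t = 2497 + 1636 = 4133 d
   = 4133 / 365 = 11.3 yr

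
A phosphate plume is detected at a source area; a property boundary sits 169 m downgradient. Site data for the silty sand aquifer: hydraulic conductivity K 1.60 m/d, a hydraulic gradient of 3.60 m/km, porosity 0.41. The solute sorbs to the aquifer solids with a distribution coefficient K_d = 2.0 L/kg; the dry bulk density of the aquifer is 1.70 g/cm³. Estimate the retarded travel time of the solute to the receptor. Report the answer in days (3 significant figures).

112000 days

q = Ki = 1.60 × 0.0036 = 0.005760 m/d
Average linear velocity = 0.005760 / 0.41 = 0.01405 m/d
Retardation R = 1 + ρ_b·K_d/n = 1 + 1.70×2.0/0.41 = 9.293
Contaminant velocity v_c = v/R = 0.01405/9.293 = 0.001512 m/d
t = L/v_c = 169/0.001512 = 111800 d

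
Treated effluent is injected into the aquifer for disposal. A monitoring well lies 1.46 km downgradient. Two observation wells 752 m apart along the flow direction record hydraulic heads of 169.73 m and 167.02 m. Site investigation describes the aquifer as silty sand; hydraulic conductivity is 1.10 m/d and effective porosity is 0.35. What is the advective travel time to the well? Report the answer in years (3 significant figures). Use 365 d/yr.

353 years

Hydraulic gradient i = (169.73 − 167.02) / 752 = 2.71 / 752 = 0.003604
Specific discharge q = 1.10 × 0.003604 = 0.003964 m/d
v_s = q/n_e = 0.003964/0.35 = 0.01133 m/d
L = 1.46 km = 1460 m
t = L / v = 1460 / 0.01133 = 128900 d
   = 128900 / 365 = 353 yr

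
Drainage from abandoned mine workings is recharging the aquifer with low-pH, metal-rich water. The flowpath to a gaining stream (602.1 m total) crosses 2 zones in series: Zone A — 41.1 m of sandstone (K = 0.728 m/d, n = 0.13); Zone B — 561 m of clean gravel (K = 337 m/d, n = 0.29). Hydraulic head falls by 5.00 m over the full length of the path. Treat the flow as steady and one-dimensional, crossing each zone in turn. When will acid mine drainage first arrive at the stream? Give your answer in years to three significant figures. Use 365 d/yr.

5.35 years

Continuity: the same q passes through each zone, so ΔH = q·Σ(L_j/K_j) — the zones act as resistances in series.
Σ(L/K) = 41.1/0.728 + 561/337 = 56.46 + 1.665 = 58.12 d
q = ΔH / Σ(L/K) = 5.00 / 58.12 = 0.08603 m/d (same in every zone)
Zone A: v = q/n = 0.08603/0.13 = 0.6618 m/d → t_A = 41.1/0.6618 = 62.11 d
Zone B: v = q/n = 0.08603/0.29 = 0.2966 m/d → t_B = 561/0.2966 = 1891 d
Total t = 62.11 + 1891 = 1953 d
   = 1953 / 365 = 5.35 yr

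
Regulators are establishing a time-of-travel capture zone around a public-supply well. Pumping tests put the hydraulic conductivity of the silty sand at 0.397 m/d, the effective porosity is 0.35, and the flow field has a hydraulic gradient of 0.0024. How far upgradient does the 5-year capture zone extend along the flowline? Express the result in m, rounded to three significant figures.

4.97 m

q = Ki = 0.397 × 0.0024 = 9.528e-4 m/d
Seepage velocity v = q / n = 9.528e-4 / 0.35 = 0.002722 m/d
T = 5 yr × 365 = 1825 d
L = v × T = 0.002722 × 1825 = 4.968 m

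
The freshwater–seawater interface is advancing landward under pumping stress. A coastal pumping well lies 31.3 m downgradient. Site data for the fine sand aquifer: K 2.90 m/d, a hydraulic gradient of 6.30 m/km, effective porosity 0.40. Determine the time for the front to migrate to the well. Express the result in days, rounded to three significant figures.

Specific discharge q = 2.90 × 0.0063 = 0.01827 m/d
Seepage velocity v = q / n = 0.01827 / 0.40 = 0.04567 m/d
t = L / v = 31.3 / 0.04567 = 685.3 d

685 days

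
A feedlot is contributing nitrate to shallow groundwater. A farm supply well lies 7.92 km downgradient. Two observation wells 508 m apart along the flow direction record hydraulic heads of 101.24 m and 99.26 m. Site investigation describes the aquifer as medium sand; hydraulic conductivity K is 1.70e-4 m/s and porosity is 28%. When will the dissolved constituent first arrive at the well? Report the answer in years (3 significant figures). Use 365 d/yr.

Hydraulic gradient i = (101.24 − 99.26) / 508 = 1.98 / 508 = 0.003898
K = 1.70e-4 m/s × 86400 s/d = 14.69 m/d
Specific discharge q = 14.69 × 0.003898 = 0.05725 m/d
Seepage velocity v = q / n = 0.05725 / 0.28 = 0.2045 m/d
L = 7.92 km = 7920 m
t = L / v = 7920 / 0.2045 = 38740 d
   = 38740 / 365 = 106 yr

106 years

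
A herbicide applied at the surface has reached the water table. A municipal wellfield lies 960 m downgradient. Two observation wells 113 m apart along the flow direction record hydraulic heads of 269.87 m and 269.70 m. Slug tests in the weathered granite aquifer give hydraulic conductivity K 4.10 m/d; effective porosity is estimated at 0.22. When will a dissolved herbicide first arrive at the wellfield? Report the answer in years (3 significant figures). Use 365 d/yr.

Hydraulic gradient i = (269.87 − 269.70) / 113 = 0.17 / 113 = 0.001504
Darcy flux q = K·i = 4.10 × 0.001504 = 0.006168 m/d
Seepage velocity v = q / n = 0.006168 / 0.22 = 0.02804 m/d
t = L / v = 960 / 0.02804 = 34240 d
   = 34240 / 365 = 93.8 yr

93.8 years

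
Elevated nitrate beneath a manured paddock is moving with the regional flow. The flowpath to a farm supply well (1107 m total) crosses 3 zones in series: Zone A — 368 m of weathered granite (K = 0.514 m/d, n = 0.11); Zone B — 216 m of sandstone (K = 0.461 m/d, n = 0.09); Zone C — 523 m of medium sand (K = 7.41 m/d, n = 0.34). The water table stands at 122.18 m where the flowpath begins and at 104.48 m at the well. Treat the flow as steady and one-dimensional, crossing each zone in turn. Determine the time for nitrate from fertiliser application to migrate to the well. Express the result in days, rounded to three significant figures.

Total head drop ΔH = 122.18 − 104.48 = 17.70 m
Steady 1-D flow in series ⇒ the Darcy flux q is identical in every zone and the zone head losses add (resistances L/K in series).
Σ(L/K) = 368/0.514 + 216/0.461 + 523/7.41 = 716.0 + 468.5 + 70.58 = 1255 d
q = ΔH / Σ(L/K) = 17.70 / 1255 = 0.01410 m/d (same in every zone)
Zone A: v = q/n = 0.01410/0.11 = 0.1282 m/d → t_A = 368/0.1282 = 2870 d
Zone B: v = q/n = 0.01410/0.09 = 0.1567 m/d → t_B = 216/0.1567 = 1378 d
Zone C: v = q/n = 0.01410/0.34 = 0.04148 m/d → t_C = 523/0.04148 = 12610 d
Total t = 2870 + 1378 + 12610 = 16860 d

16900 days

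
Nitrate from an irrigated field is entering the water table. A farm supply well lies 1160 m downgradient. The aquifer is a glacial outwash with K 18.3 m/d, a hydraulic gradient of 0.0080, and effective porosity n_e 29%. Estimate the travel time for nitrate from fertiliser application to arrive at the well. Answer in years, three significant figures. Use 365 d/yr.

q = Ki = 18.3 × 0.0080 = 0.1464 m/d
v = Ki/n = 18.3·0.0080/0.29 = 0.5048 m/d
t = L / v = 1160 / 0.5048 = 2298 d
   = 2298 / 365 = 6.30 yr

6.30 years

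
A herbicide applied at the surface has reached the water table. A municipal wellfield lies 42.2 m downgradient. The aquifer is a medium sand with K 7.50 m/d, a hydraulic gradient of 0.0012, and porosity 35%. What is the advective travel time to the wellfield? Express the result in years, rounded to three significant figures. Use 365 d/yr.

4.50 years

Specific discharge q = 7.50 × 0.0012 = 0.009000 m/d
Seepage velocity v = q / n = 0.009000 / 0.35 = 0.02571 m/d
t = L / v = 42.2 / 0.02571 = 1641 d
   = 1641 / 365 = 4.50 yr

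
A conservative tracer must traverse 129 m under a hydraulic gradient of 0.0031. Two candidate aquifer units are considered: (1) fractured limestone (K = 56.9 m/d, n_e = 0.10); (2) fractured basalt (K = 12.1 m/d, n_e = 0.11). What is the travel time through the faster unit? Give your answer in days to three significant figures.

Unit 1 (fractured limestone): v = 56.9×0.0031/0.10 = 1.764 m/d, t = 129/1.764 = 73.13 d
Unit 2 (fractured basalt): v = 12.1×0.0031/0.11 = 0.3410 m/d, t = 129/0.3410 = 378.3 d
Faster unit: t = 73.1 d

73.1 days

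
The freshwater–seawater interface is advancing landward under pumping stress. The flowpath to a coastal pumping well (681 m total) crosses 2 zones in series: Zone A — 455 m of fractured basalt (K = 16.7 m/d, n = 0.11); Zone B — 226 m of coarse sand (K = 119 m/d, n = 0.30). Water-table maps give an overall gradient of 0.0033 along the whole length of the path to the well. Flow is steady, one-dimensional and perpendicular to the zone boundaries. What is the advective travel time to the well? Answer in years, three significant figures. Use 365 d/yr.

For zones in series the flux q is common to all zones; the equivalent conductivity is the harmonic (thickness-weighted) mean, K_eq = L_total / Σ(L_j/K_j).
Σ(L/K) = 455/16.7 + 226/119 = 27.25 + 1.899 = 29.14 d
K_eq = L_total / Σ(L/K) = 681 / 29.14 = 23.37 m/d
q = K_eq · i = 23.37 × 0.0033 = 0.07711 m/d (same in every zone)
Zone A: v = q/n = 0.07711/0.11 = 0.7010 m/d → t_A = 455/0.7010 = 649.1 d
Zone B: v = q/n = 0.07711/0.30 = 0.2570 m/d → t_B = 226/0.2570 = 879.3 d
Total t = 649.1 + 879.3 = 1528 d
   = 1528 / 365 = 4.19 yr

4.19 years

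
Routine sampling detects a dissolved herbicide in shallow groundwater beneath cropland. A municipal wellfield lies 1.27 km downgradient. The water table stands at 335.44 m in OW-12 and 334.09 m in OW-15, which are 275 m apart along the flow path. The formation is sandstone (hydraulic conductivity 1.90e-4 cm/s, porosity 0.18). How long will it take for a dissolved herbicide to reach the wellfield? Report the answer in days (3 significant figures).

284000 days

Hydraulic gradient i = (335.44 − 334.09) / 275 = 1.35 / 275 = 0.004909
K = 1.90e-4 cm/s × 864 = 0.1642 m/d
Darcy flux q = K·i = 0.1642 × 0.004909 = 8.059e-4 m/d
Seepage velocity v = q / n = 8.059e-4 / 0.18 = 0.004477 m/d
L = 1.27 km = 1270 m
t = L / v = 1270 / 0.004477 = 283700 d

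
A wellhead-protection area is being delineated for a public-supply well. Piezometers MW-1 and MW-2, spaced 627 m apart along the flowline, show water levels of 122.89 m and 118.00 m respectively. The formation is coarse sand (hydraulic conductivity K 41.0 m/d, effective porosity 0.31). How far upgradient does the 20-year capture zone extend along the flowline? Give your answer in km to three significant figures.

Hydraulic gradient i = (122.89 − 118.00) / 627 = 4.89 / 627 = 0.007799
Darcy flux q = K·i = 41.0 × 0.007799 = 0.3198 m/d
v = Ki/n = 41.0·0.007799/0.31 = 1.031 m/d
T = 20 yr × 365 = 7300 d
L = v × T = 1.031 × 7300 = 7530 m
   = 7.53 km

7.53 km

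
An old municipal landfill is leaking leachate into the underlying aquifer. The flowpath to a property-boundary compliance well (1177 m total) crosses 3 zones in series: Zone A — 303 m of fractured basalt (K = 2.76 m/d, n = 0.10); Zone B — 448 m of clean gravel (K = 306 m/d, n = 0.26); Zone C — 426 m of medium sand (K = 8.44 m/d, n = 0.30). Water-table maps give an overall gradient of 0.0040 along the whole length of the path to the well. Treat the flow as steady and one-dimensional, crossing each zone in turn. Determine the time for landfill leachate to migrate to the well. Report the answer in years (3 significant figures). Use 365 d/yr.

Steady 1-D flow in series ⇒ the Darcy flux q is identical in every zone and the zone head losses add (resistances L/K in series).
Σ(L/K) = 303/2.76 + 448/306 + 426/8.44 = 109.8 + 1.464 + 50.47 = 161.7 d
K_eq = L_total / Σ(L/K) = 1177 / 161.7 = 7.278 m/d
q = K_eq · i = 7.278 × 0.0040 = 0.02911 m/d (same in every zone)
Zone A: v = q/n = 0.02911/0.10 = 0.2911 m/d → t_A = 303/0.2911 = 1041 d
Zone B: v = q/n = 0.02911/0.26 = 0.1120 m/d → t_B = 448/0.1120 = 4001 d
Zone C: v = q/n = 0.02911/0.30 = 0.09704 m/d → t_C = 426/0.09704 = 4390 d
Total t = 1041 + 4001 + 4390 = 9432 d
   = 9432 / 365 = 25.8 yr

25.8 years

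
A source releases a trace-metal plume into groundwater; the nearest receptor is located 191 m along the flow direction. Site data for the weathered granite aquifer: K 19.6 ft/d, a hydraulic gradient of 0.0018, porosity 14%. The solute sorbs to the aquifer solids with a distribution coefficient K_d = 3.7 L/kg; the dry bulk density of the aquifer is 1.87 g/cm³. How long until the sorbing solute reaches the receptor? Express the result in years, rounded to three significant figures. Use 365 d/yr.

344 years

K = 19.6 ft/d × 0.3048 = 5.974 m/d
Darcy flux q = K·i = 5.974 × 0.0018 = 0.01075 m/d
v_s = q/n_e = 0.01075/0.14 = 0.07681 m/d
Retardation R = 1 + ρ_b·K_d/n = 1 + 1.87×3.7/0.14 = 50.42
Contaminant velocity v_c = v/R = 0.07681/50.42 = 0.001523 m/d
t = L/v_c = 191/0.001523 = 125400 d
   = 125400/365 = 344 yr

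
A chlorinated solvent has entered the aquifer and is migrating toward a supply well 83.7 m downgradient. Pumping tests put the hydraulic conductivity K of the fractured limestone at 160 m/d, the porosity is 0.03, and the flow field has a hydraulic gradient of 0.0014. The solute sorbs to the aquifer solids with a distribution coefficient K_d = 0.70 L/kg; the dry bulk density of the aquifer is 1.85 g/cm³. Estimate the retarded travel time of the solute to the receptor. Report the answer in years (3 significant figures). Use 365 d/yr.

q = Ki = 160 × 0.0014 = 0.2240 m/d
Seepage velocity v = q / n = 0.2240 / 0.03 = 7.467 m/d
Retardation R = 1 + ρ_b·K_d/n = 1 + 1.85×0.70/0.03 = 44.17
Contaminant velocity v_c = v/R = 7.467/44.17 = 0.1691 m/d
t = L/v_c = 83.7/0.1691 = 495.1 d
   = 495.1/365 = 1.36 yr

1.36 years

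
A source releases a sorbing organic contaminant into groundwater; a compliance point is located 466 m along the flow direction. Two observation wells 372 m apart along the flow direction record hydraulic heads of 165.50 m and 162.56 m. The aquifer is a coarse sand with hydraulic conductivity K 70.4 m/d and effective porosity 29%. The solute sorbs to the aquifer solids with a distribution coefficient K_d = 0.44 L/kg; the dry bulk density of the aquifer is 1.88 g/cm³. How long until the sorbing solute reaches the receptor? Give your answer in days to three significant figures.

Hydraulic gradient i = (165.50 − 162.56) / 372 = 2.94 / 372 = 0.007903
Specific discharge q = 70.4 × 0.007903 = 0.5564 m/d
Seepage velocity v = q / n = 0.5564 / 0.29 = 1.919 m/d
Retardation R = 1 + ρ_b·K_d/n = 1 + 1.88×0.44/0.29 = 3.852
Contaminant velocity v_c = v/R = 1.919/3.852 = 0.4980 m/d
t = L/v_c = 466/0.4980 = 935.7 d

936 days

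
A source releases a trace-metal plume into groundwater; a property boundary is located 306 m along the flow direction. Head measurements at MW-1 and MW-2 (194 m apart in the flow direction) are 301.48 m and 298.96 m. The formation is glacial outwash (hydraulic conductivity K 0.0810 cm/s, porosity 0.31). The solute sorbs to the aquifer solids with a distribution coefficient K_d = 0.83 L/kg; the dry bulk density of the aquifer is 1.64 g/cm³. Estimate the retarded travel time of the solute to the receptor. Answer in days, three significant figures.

Hydraulic gradient i = (301.48 − 298.96) / 194 = 2.52 / 194 = 0.01299
K = 0.0810 cm/s × 864 = 69.98 m/d
Specific discharge q = 69.98 × 0.01299 = 0.9091 m/d
Seepage velocity v = q / n = 0.9091 / 0.31 = 2.932 m/d
Retardation R = 1 + ρ_b·K_d/n = 1 + 1.64×0.83/0.31 = 5.391
Contaminant velocity v_c = v/R = 2.932/5.391 = 0.5440 m/d
t = L/v_c = 306/0.5440 = 562.5 d

563 days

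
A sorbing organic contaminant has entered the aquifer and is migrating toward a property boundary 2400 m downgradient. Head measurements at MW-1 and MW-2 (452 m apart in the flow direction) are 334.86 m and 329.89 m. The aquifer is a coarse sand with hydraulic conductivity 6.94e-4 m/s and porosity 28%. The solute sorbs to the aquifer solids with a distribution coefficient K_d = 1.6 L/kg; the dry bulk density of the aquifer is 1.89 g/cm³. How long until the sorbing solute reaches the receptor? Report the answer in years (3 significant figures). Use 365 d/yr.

33.0 years

Hydraulic gradient i = (334.86 − 329.89) / 452 = 4.97 / 452 = 0.01100
K = 6.94e-4 m/s × 86400 s/d = 59.96 m/d
q = Ki = 59.96 × 0.01100 = 0.6593 m/d
v = Ki/n = 59.96·0.01100/0.28 = 2.355 m/d
Retardation R = 1 + ρ_b·K_d/n = 1 + 1.89×1.6/0.28 = 11.80
Contaminant velocity v_c = v/R = 2.355/11.80 = 0.1995 m/d
t = L/v_c = 2400/0.1995 = 12030 d
   = 12030/365 = 33.0 yr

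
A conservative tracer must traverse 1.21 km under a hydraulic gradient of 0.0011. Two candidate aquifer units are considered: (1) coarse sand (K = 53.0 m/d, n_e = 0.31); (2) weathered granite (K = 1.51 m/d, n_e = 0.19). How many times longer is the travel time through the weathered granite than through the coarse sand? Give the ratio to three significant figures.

Unit 1 (coarse sand): v = 53.0×0.0011/0.31 = 0.1881 m/d, t = 1210/0.1881 = 6434 d
Unit 2 (weathered granite): v = 1.51×0.0011/0.19 = 0.008742 m/d, t = 1210/0.008742 = 138400 d
t(weathered granite) / t(coarse sand) = 138400/6434 = 21.5

21.5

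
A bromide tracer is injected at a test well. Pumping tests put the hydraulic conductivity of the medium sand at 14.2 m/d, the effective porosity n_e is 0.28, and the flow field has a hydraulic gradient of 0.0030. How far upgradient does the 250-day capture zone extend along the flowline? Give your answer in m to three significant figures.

38.0 m

q = Ki = 14.2 × 0.0030 = 0.04260 m/d
Seepage velocity v = q / n = 0.04260 / 0.28 = 0.1521 m/d
L = v × T = 0.1521 × 250 = 38.04 m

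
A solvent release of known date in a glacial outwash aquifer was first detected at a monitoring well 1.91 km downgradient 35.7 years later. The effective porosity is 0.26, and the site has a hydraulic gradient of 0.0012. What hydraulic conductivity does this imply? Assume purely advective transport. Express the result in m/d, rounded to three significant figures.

31.8 m/d

t = 35.7 years = 13030 d
L = 1.91 km = 1910 m
v = L / t = 1910 / 13030 = 0.1466 m/d
K = v · n / i = 0.1466 × 0.26 / 0.0012 = 31.8 m/d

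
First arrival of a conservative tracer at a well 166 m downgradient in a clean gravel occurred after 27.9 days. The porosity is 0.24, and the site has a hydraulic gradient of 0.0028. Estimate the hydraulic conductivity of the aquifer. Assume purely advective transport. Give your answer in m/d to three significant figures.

510 m/d

v = L / t = 166 / 27.9 = 5.950 m/d
K = v · n / i = 5.950 × 0.24 / 0.0028 = 510 m/d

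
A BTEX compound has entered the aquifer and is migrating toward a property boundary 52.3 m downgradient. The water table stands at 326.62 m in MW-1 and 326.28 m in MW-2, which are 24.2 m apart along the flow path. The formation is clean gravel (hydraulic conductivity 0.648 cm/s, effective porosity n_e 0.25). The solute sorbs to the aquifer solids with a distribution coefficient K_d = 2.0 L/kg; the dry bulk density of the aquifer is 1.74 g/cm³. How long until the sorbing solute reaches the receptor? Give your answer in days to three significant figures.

24.8 days

Hydraulic gradient i = (326.62 − 326.28) / 24.2 = 0.34 / 24.2 = 0.01405
K = 0.648 cm/s × 864 = 559.9 m/d
Specific discharge q = 559.9 × 0.01405 = 7.866 m/d
v_s = q/n_e = 7.866/0.25 = 31.46 m/d
Retardation R = 1 + ρ_b·K_d/n = 1 + 1.74×2.0/0.25 = 14.92
Contaminant velocity v_c = v/R = 31.46/14.92 = 2.109 m/d
t = L/v_c = 52.3/2.109 = 24.80 d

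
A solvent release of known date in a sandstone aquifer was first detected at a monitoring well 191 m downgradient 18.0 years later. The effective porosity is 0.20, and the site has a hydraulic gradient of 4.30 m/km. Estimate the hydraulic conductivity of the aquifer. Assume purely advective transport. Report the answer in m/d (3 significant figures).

t = 18.0 years = 6570 d
v = L / t = 191 / 6570 = 0.02907 m/d
K = v · n / i = 0.02907 × 0.20 / 0.0043 = 1.35 m/d

1.35 m/d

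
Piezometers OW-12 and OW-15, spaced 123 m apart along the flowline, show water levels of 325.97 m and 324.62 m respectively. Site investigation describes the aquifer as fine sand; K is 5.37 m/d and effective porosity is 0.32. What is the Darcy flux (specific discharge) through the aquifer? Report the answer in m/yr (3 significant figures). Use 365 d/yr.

Hydraulic gradient i = (325.97 − 324.62) / 123 = 1.35 / 123 = 0.01098
Specific discharge q = 5.37 × 0.01098 = 0.05894 m/d
   = 0.05894 × 365 = 21.5 m/yr

21.5 m/yr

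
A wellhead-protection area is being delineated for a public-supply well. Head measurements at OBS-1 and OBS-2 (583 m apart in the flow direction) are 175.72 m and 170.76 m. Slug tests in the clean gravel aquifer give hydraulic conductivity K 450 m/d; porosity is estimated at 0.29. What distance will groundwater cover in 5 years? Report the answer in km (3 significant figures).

Hydraulic gradient i = (175.72 − 170.76) / 583 = 4.96 / 583 = 0.008508
Specific discharge q = 450 × 0.008508 = 3.828 m/d
Average linear velocity = 3.828 / 0.29 = 13.20 m/d
T = 5 yr × 365 = 1825 d
L = v × T = 13.20 × 1825 = 24090 m
   = 24.1 km

24.1 km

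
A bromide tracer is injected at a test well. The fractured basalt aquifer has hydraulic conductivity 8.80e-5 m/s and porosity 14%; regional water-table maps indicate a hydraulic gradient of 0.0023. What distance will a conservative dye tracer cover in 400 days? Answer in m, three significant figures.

50.0 m

K = 8.80e-5 m/s × 86400 s/d = 7.603 m/d
q = Ki = 7.603 × 0.0023 = 0.01749 m/d
v_s = q/n_e = 0.01749/0.14 = 0.1249 m/d
L = v × T = 0.1249 × 400 = 49.96 m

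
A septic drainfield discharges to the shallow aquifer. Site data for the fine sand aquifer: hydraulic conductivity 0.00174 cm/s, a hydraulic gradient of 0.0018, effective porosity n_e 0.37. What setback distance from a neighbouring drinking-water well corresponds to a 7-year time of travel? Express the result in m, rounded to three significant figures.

K = 0.00174 cm/s × 864 = 1.503 m/d
Darcy flux q = K·i = 1.503 × 0.0018 = 0.002706 m/d
Seepage velocity v = q / n = 0.002706 / 0.37 = 0.007314 m/d
T = 7 yr × 365 = 2555 d
L = v × T = 0.007314 × 2555 = 18.69 m

18.7 m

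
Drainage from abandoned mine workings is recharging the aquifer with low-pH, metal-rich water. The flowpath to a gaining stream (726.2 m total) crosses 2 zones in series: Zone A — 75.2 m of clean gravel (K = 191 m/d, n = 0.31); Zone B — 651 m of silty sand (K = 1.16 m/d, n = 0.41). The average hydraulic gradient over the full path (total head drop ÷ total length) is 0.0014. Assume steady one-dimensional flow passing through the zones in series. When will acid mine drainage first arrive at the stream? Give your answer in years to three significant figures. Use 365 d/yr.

For zones in series the flux q is common to all zones; the equivalent conductivity is the harmonic (thickness-weighted) mean, K_eq = L_total / Σ(L_j/K_j).
Σ(L/K) = 75.2/191 + 651/1.16 = 0.3937 + 561.2 = 561.6 d
K_eq = L_total / Σ(L/K) = 726.2 / 561.6 = 1.293 m/d
q = K_eq · i = 1.293 × 0.0014 = 0.001810 m/d (same in every zone)
Zone A: v = q/n = 0.001810/0.31 = 0.005840 m/d → t_A = 75.2/0.005840 = 12880 d
Zone B: v = q/n = 0.001810/0.41 = 0.004415 m/d → t_B = 651/0.004415 = 147400 d
Total t = 12880 + 147400 = 160300 d
   = 160300 / 365 = 439 yr

439 years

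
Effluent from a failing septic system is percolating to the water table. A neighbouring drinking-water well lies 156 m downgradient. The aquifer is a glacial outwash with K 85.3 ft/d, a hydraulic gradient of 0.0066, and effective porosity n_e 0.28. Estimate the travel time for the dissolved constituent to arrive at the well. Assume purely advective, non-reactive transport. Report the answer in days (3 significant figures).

255 days

K = 85.3 ft/d × 0.3048 = 26.00 m/d
Darcy flux q = K·i = 26.00 × 0.0066 = 0.1716 m/d
v_s = q/n_e = 0.1716/0.28 = 0.6128 m/d
t = L / v = 156 / 0.6128 = 254.6 d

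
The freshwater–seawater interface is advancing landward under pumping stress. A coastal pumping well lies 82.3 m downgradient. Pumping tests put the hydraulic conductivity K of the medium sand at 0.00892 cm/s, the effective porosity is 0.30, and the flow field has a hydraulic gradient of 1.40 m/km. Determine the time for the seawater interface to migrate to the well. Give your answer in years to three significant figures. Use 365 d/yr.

K = 0.00892 cm/s × 864 = 7.707 m/d
q = Ki = 7.707 × 0.0014 = 0.01079 m/d
Average linear velocity = 0.01079 / 0.30 = 0.03597 m/d
t = L / v = 82.3 / 0.03597 = 2288 d
   = 2288 / 365 = 6.27 yr

6.27 years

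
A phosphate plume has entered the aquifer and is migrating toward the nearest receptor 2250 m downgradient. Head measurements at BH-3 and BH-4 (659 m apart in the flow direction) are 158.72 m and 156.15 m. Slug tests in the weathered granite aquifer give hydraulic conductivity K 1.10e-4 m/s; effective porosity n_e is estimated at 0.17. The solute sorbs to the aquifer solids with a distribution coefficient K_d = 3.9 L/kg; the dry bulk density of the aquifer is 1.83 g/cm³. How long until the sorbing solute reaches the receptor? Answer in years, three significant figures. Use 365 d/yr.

Hydraulic gradient i = (158.72 − 156.15) / 659 = 2.57 / 659 = 0.003900
K = 1.10e-4 m/s × 86400 s/d = 9.504 m/d
q = Ki = 9.504 × 0.003900 = 0.03706 m/d
v_s = q/n_e = 0.03706/0.17 = 0.2180 m/d
Retardation R = 1 + ρ_b·K_d/n = 1 + 1.83×3.9/0.17 = 42.98
Contaminant velocity v_c = v/R = 0.2180/42.98 = 0.005072 m/d
t = L/v_c = 2250/0.005072 = 443600 d
   = 443600/365 = 1220 yr

1220 years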